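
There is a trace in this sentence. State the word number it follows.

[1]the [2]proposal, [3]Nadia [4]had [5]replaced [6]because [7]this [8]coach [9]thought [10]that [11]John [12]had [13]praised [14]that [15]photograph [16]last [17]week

The displaced element is "the proposal" (word 2).
It functions as the direct object of "replaced", so the gap sits immediately after word 5 ("replaced").
Base order: Nadia had replaced the proposal because this coach thought that John had praised that photograph last week.

5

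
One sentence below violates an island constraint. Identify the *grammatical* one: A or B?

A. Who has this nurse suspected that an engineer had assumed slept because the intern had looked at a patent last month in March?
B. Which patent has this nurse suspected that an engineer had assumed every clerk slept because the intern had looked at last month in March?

In B, the wh-phrase is extracted from inside an adjunct island (introduced by "because"), which blocks movement.
In A, the extraction path crosses only that-complement boundaries, which are transparent.
So A is grammatical.

A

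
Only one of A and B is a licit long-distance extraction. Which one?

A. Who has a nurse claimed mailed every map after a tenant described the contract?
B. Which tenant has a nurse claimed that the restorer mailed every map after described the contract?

A

In B, the wh-phrase is extracted from inside an adjunct island (introduced by "after"), which blocks movement.
In A, the extraction path crosses only that-complement boundaries, which are transparent.
So A is grammatical.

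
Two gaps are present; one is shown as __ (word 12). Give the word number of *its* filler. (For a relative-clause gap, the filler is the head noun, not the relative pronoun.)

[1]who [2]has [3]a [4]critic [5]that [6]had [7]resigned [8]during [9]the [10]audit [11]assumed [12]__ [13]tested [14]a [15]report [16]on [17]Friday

The marked gap is the subject of "tested".
Its filler is the fronted wh-phrase "who", at word 1.
(The other dependency links word 4 to a gap after word 5.)

1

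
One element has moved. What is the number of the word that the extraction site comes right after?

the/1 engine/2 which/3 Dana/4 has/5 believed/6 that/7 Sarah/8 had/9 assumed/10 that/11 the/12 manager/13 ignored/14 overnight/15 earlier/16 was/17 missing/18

The displaced element is "the engine" (word 2).
It is linked across 2 clause boundaries (that → that).
It functions as the direct object of "ignored", so the gap sits immediately after word 14 ("ignored").
Base order: Dana has believed that Sarah had assumed that the manager ignored the engine overnight earlier.

14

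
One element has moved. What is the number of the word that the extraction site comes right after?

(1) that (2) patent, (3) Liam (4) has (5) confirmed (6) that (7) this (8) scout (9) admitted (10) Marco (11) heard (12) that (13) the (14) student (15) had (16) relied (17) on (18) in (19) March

17

The displaced element is "that patent" (word 2).
It is linked across 3 clause boundaries (that → Ø → that).
It functions as the object of the preposition "on" of "relied", so the gap sits immediately after word 17 ("on").
Base order: Liam has confirmed that this scout admitted Marco heard that the student had relied on that patent in March.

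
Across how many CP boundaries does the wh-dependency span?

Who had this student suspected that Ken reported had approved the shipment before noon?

2

"who" is extracted from the subject of "approved".
Boundaries crossed, outermost first: [that], [Ø] — 2 in total.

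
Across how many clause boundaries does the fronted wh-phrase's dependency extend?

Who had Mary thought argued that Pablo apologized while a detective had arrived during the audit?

"who" is extracted from the subject of "argued".
Boundaries crossed, outermost first: [Ø] — 1 in total.

1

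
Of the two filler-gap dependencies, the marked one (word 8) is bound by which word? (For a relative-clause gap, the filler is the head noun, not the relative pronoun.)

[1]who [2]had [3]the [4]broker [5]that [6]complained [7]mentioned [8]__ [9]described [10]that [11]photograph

1

The marked gap is the subject of "described".
Its filler is the fronted wh-phrase "who", at word 1.
(The other dependency links word 4 to a gap after word 5.)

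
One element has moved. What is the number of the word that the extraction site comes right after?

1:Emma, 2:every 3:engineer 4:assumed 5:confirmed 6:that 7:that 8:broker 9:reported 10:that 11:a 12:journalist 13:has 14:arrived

The displaced element is "Emma" (word 1).
It is linked across 1 clause boundary (Ø).
It functions as the subject of "confirmed", so the gap sits immediately after word 4 ("assumed").
Base order: Every engineer assumed Emma confirmed that that broker reported that a journalist has arrived.

4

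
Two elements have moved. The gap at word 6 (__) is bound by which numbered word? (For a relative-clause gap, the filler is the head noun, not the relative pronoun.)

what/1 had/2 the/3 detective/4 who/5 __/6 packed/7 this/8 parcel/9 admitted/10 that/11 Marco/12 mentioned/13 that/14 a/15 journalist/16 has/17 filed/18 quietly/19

The marked gap is inside the relative clause, the subject of "packed".
Its filler is the head noun "detective" (via "who"), at word 4.
(The other dependency links word 1 to a gap after word 18.)

4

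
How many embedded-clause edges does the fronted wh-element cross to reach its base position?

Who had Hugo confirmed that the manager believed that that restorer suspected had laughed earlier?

3

"who" is extracted from the subject of "laughed".
Boundaries crossed, outermost first: [that], [that], [Ø] — 3 in total.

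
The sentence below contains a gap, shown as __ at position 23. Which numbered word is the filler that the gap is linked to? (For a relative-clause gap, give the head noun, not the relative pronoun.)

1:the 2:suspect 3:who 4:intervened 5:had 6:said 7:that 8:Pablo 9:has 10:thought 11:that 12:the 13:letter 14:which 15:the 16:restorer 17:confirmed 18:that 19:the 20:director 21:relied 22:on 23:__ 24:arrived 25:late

The gap at 23 is the prepositional object of "relied", inside a relative clause.
The relative pronoun is "which" (word 14); it is bound by the head noun immediately before it.
Its filler is the head noun "letter", at word 13.

13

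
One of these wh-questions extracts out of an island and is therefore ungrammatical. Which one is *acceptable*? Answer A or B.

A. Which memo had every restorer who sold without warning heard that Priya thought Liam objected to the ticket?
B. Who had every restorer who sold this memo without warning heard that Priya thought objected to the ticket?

B

In A, the wh-phrase is extracted from inside a complex-NP island (relative clause) (introduced by "who"), which blocks movement.
In B, the extraction path crosses only that-complement boundaries, which are transparent.
So B is grammatical.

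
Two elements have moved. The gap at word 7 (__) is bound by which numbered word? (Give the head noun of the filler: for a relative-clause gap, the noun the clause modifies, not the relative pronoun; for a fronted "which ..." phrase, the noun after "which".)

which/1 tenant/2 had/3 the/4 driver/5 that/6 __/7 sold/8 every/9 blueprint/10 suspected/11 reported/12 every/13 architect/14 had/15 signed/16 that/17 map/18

The marked gap is inside the relative clause, the subject of "sold".
Its filler is the head noun "driver" (via "that"), at word 5.
(The other dependency links word 2 to a gap after word 11.)

5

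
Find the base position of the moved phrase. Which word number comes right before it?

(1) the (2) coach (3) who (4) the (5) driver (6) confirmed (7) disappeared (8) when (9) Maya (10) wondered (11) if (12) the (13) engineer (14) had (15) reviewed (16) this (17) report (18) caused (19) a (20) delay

6

The displaced element is "the coach" (word 2).
It is linked across 1 clause boundary (Ø).
It functions as the subject of "disappeared", so the gap sits immediately after word 6 ("confirmed").
Base order: The driver confirmed the coach disappeared when Maya wondered if the engineer had reviewed this report.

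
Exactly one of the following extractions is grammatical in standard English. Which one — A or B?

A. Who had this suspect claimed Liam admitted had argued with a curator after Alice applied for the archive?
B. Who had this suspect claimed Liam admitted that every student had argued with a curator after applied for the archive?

A

In B, the wh-phrase is extracted from inside an adjunct island (introduced by "after"), which blocks movement.
In A, the extraction path crosses only that-complement boundaries, which are transparent.
So A is grammatical.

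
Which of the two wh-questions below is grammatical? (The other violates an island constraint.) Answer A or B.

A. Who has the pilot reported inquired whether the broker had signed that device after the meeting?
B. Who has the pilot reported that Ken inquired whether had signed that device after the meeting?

A

In B, the wh-phrase is extracted from inside a wh-island (introduced by "whether"), which blocks movement.
In A, the extraction path crosses only that-complement boundaries, which are transparent.
So A is grammatical.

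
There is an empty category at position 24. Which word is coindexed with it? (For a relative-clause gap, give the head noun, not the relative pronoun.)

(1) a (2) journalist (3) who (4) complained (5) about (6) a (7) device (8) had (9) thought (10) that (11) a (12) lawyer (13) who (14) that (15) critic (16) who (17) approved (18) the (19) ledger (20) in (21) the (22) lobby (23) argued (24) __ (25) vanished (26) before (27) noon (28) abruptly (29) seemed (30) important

12

The gap at 24 is the subject of "vanished", inside a relative clause.
The relative pronoun is "who" (word 13); it is bound by the head noun immediately before it.
Its filler is the head noun "lawyer", at word 12.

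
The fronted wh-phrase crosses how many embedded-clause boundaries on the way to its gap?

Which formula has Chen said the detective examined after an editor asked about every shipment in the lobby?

"which formula" is extracted from the object of "examined".
Boundaries crossed, outermost first: [Ø] — 1 in total.

1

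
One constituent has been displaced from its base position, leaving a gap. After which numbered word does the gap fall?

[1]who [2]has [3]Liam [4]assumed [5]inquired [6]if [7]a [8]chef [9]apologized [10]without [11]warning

4

The displaced element is "who" (word 1).
It is linked across 1 clause boundary (Ø).
It functions as the subject of "inquired", so the gap sits immediately after word 4 ("assumed").
Base order: Liam has assumed who inquired if a chef apologized without warning.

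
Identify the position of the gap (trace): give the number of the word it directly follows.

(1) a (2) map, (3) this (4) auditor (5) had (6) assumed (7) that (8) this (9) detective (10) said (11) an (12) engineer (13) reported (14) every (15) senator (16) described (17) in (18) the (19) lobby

16

The displaced element is "a map" (word 2).
It is linked across 3 clause boundaries (that → Ø → Ø).
It functions as the direct object of "described", so the gap sits immediately after word 16 ("described").
Base order: This auditor had assumed that this detective said an engineer reported every senator described a map in the lobby.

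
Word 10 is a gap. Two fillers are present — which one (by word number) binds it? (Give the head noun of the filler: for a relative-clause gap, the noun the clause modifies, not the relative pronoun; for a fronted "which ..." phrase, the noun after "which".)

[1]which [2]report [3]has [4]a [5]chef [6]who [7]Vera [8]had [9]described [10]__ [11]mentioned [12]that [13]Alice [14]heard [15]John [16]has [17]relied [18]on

5

The marked gap is inside the relative clause, the direct object of "described".
Its filler is the head noun "chef" (via "who"), at word 5.
(The other dependency links word 2 to a gap after word 18.)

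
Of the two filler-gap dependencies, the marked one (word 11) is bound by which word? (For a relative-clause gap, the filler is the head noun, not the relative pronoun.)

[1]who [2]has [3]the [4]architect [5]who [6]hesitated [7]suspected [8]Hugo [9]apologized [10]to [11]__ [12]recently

The marked gap is the object of the preposition "to" of "apologized".
Its filler is the fronted wh-phrase "who", at word 1.
(The other dependency links word 4 to a gap after word 5.)

1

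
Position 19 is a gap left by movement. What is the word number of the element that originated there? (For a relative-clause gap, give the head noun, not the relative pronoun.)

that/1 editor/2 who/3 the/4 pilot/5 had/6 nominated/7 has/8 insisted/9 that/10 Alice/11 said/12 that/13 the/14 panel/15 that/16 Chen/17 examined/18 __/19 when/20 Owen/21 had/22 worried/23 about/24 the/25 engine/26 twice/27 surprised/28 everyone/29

The gap at 19 is the object of "examined", inside a relative clause.
The relative pronoun is "that" (word 16); it is bound by the head noun immediately before it.
Its filler is the head noun "panel", at word 15.

15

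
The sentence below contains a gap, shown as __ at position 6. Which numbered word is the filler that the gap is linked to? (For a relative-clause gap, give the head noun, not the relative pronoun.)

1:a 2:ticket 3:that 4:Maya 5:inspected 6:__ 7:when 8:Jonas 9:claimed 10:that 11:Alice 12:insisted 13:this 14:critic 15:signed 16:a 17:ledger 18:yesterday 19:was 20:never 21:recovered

2

The gap at 6 is the object of "inspected", inside a relative clause.
The relative pronoun is "that" (word 3); it is bound by the head noun immediately before it.
Its filler is the head noun "ticket", at word 2.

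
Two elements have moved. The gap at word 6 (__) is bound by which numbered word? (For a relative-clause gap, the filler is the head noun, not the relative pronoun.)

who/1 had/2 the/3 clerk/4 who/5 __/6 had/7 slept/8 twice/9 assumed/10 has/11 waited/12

4

The marked gap is inside the relative clause, the subject of "slept".
Its filler is the head noun "clerk" (via "who"), at word 4.
(The other dependency links word 1 to a gap after word 10.)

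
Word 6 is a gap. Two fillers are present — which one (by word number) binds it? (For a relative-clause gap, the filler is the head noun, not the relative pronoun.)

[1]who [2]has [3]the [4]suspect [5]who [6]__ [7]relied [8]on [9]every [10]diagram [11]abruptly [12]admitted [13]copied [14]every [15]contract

The marked gap is inside the relative clause, the subject of "relied".
Its filler is the head noun "suspect" (via "who"), at word 4.
(The other dependency links word 1 to a gap after word 12.)

4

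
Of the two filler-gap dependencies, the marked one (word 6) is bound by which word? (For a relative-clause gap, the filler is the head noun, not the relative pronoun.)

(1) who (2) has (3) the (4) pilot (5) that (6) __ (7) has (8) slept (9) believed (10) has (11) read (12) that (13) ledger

The marked gap is inside the relative clause, the subject of "slept".
Its filler is the head noun "pilot" (via "that"), at word 4.
(The other dependency links word 1 to a gap after word 9.)

4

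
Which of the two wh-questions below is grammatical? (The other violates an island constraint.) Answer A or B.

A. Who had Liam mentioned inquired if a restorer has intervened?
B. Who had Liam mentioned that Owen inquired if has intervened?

In B, the wh-phrase is extracted from inside a wh-island (introduced by "if"), which blocks movement.
In A, the extraction path crosses only that-complement boundaries, which are transparent.
So A is grammatical.

A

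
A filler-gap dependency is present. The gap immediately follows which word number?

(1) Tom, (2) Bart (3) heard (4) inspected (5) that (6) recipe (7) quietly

3

The displaced element is "Tom" (word 1).
It is linked across 1 clause boundary (Ø).
It functions as the subject of "inspected", so the gap sits immediately after word 3 ("heard").
Base order: Bart heard that Tom inspected that recipe quietly.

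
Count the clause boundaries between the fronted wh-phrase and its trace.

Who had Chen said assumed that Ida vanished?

1

"who" is extracted from the subject of "assumed".
Boundaries crossed, outermost first: [Ø] — 1 in total.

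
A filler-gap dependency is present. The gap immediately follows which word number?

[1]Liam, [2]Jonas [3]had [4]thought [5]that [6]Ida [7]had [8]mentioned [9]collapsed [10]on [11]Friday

The displaced element is "Liam" (word 1).
It is linked across 2 clause boundaries (that → Ø).
It functions as the subject of "collapsed", so the gap sits immediately after word 8 ("mentioned").
Base order: Jonas had thought that Ida had mentioned that Liam collapsed on Friday.

8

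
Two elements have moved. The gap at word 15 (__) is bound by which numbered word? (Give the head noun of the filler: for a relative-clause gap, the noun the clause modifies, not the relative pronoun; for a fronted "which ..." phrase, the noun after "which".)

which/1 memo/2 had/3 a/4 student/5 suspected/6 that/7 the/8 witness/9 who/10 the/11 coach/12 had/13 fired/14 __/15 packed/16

9

The marked gap is inside the relative clause, the direct object of "fired".
Its filler is the head noun "witness" (via "who"), at word 9.
(The other dependency links word 2 to a gap after word 16.)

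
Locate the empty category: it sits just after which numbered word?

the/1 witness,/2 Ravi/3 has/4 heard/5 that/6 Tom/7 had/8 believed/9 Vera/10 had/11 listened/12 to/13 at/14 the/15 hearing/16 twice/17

13

The displaced element is "the witness" (word 2).
It is linked across 2 clause boundaries (that → Ø).
It functions as the object of the preposition "to" of "listened", so the gap sits immediately after word 13 ("to").
Base order: Ravi has heard that Tom had believed Vera had listened to the witness at the hearing twice.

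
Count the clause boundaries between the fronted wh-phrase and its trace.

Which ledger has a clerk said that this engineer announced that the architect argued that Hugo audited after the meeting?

3

"which ledger" is extracted from the object of "audited".
Boundaries crossed, outermost first: [that], [that], [that] — 3 in total.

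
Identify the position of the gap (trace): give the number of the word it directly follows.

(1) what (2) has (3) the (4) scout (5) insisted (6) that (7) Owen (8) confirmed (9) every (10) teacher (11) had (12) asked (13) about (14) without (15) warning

13

The displaced element is "what" (word 1).
It is linked across 2 clause boundaries (that → Ø).
It functions as the object of the preposition "about" of "asked", so the gap sits immediately after word 13 ("about").
Base order: The scout has insisted that Owen confirmed every teacher had asked about what without warning.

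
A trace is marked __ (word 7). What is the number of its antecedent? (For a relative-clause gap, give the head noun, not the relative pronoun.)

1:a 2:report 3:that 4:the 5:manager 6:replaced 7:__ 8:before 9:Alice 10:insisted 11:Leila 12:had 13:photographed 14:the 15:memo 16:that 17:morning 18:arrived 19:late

2

The gap at 7 is the object of "replaced", inside a relative clause.
The relative pronoun is "that" (word 3); it is bound by the head noun immediately before it.
Its filler is the head noun "report", at word 2.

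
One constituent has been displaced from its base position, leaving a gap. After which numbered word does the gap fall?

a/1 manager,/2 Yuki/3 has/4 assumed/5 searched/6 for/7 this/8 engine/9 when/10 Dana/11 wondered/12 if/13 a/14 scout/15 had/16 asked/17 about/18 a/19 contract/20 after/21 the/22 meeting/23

5

The displaced element is "a manager" (word 2).
It is linked across 1 clause boundary (Ø).
It functions as the subject of "searched", so the gap sits immediately after word 5 ("assumed").
Base order: Yuki has assumed that a manager searched for this engine when Dana wondered if a scout had asked about a contract after the meeting.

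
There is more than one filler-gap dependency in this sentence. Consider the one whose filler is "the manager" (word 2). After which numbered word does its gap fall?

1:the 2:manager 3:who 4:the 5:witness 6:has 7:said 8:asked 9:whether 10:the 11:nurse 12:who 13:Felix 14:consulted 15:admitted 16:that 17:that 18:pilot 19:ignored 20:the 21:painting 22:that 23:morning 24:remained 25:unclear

7

The displaced element is "the manager" (word 2).
It is linked across 1 clause boundary (Ø).
It functions as the subject of "asked", so the gap sits immediately after word 7 ("said").
Base order: The witness has said that the manager asked whether the nurse who Felix consulted admitted that that pilot ignored the painting that morning.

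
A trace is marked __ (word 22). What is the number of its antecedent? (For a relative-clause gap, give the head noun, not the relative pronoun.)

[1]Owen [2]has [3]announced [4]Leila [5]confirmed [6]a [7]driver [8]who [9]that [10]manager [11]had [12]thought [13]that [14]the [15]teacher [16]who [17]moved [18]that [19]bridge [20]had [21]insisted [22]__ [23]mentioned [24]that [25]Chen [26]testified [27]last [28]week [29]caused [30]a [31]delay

The gap at 22 is the subject of "mentioned", inside a relative clause.
The relative pronoun is "who" (word 8); it is bound by the head noun immediately before it.
Its filler is the head noun "driver", at word 7.

7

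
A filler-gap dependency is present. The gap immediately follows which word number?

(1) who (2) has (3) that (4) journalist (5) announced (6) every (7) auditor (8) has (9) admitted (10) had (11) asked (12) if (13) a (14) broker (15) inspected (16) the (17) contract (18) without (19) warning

The displaced element is "who" (word 1).
It is linked across 2 clause boundaries (Ø → Ø).
It functions as the subject of "asked", so the gap sits immediately after word 9 ("admitted").
Base order: That journalist has announced every auditor has admitted who had asked if a broker inspected the contract without warning.

9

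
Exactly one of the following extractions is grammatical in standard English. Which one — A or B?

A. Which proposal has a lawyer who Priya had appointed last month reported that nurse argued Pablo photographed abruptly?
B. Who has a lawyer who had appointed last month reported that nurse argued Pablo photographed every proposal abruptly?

A

In B, the wh-phrase is extracted from inside a complex-NP island (relative clause) (introduced by "who"), which blocks movement.
In A, the extraction path crosses only that-complement boundaries, which are transparent.
So A is grammatical.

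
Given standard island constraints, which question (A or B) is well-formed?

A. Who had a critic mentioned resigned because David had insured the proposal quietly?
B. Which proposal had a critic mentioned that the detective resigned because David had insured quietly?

A

In B, the wh-phrase is extracted from inside an adjunct island (introduced by "because"), which blocks movement.
In A, the extraction path crosses only that-complement boundaries, which are transparent.
So A is grammatical.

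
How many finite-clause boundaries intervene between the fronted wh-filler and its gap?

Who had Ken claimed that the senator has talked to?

1

"who" is extracted from the PP object of "talked".
Boundaries crossed, outermost first: [that] — 1 in total.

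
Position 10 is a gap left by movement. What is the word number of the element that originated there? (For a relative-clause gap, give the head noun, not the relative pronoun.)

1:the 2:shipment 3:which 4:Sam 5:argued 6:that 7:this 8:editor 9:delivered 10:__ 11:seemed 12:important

2

The gap at 10 is the object of "delivered", inside a relative clause.
The relative pronoun is "which" (word 3); it is bound by the head noun immediately before it.
Its filler is the head noun "shipment", at word 2.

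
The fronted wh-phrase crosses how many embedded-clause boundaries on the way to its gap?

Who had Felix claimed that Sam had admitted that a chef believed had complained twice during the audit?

"who" is extracted from the subject of "complained".
Boundaries crossed, outermost first: [that], [that], [Ø] — 3 in total.

3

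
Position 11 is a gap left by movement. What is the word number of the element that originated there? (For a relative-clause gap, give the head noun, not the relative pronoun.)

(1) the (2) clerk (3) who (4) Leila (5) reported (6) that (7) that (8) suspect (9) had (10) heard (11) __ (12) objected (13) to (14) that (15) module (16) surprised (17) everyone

The gap at 11 is the subject of "objected", inside a relative clause.
The relative pronoun is "who" (word 3); it is bound by the head noun immediately before it.
Its filler is the head noun "clerk", at word 2.

2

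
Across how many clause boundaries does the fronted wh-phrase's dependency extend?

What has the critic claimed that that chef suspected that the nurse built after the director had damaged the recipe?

"what" is extracted from the object of "built".
Boundaries crossed, outermost first: [that], [that] — 2 in total.

2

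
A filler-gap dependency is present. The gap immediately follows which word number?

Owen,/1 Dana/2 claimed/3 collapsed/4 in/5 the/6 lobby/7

The displaced element is "Owen" (word 1).
It is linked across 1 clause boundary (Ø).
It functions as the subject of "collapsed", so the gap sits immediately after word 3 ("claimed").
Base order: Dana claimed that Owen collapsed in the lobby.

3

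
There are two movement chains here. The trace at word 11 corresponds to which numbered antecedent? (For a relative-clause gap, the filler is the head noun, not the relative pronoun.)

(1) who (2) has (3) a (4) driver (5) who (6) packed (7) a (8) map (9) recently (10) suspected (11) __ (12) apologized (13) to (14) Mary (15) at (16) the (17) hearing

1

The marked gap is the subject of "apologized".
Its filler is the fronted wh-phrase "who", at word 1.
(The other dependency links word 4 to a gap after word 5.)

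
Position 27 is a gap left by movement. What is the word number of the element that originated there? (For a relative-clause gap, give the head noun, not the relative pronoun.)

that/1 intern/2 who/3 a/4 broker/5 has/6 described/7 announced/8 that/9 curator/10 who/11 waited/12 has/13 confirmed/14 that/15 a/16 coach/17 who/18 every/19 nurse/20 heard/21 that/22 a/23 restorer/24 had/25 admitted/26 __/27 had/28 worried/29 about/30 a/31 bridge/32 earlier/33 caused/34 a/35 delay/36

17

The gap at 27 is the subject of "worried", inside a relative clause.
The relative pronoun is "who" (word 18); it is bound by the head noun immediately before it.
Its filler is the head noun "coach", at word 17.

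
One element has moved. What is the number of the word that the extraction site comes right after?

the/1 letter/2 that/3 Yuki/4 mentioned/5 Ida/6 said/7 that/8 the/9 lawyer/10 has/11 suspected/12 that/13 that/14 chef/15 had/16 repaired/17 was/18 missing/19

17

The displaced element is "the letter" (word 2).
It is linked across 3 clause boundaries (Ø → that → that).
It functions as the direct object of "repaired", so the gap sits immediately after word 17 ("repaired").
Base order: Yuki mentioned Ida said that the lawyer has suspected that that chef had repaired the letter.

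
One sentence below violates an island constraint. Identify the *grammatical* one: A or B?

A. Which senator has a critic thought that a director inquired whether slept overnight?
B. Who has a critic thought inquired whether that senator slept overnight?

B

In A, the wh-phrase is extracted from inside a wh-island (introduced by "whether"), which blocks movement.
In B, the extraction path crosses only that-complement boundaries, which are transparent.
So B is grammatical.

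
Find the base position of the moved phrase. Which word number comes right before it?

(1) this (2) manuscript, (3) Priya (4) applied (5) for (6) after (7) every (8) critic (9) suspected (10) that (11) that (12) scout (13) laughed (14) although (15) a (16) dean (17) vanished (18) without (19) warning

5

The displaced element is "this manuscript" (word 2).
It functions as the object of the preposition "for" of "applied", so the gap sits immediately after word 5 ("for").
Base order: Priya applied for this manuscript after every critic suspected that that scout laughed although a dean vanished without warning.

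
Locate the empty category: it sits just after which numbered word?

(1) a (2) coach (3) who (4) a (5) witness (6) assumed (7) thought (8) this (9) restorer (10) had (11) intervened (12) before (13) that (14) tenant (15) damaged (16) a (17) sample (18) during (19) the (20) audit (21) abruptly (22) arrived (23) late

The displaced element is "a coach" (word 2).
It is linked across 1 clause boundary (Ø).
It functions as the subject of "thought", so the gap sits immediately after word 6 ("assumed").
Base order: A witness assumed that a coach thought this restorer had intervened before that tenant damaged a sample during the audit abruptly.

6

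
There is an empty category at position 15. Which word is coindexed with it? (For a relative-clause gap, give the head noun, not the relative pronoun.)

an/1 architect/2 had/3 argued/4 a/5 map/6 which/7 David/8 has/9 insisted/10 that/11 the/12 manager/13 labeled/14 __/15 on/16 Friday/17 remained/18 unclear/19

6

The gap at 15 is the object of "labeled", inside a relative clause.
The relative pronoun is "which" (word 7); it is bound by the head noun immediately before it.
Its filler is the head noun "map", at word 6.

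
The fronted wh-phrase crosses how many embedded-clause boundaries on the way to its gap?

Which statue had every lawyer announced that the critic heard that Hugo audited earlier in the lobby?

2

"which statue" is extracted from the object of "audited".
Boundaries crossed, outermost first: [that], [that] — 2 in total.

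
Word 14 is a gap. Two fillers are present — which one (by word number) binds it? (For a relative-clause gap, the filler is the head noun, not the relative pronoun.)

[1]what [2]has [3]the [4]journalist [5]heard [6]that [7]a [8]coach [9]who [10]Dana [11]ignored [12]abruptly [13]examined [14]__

The marked gap is the direct object of "examined".
Its filler is the fronted wh-phrase "what", at word 1.
(The other dependency links word 8 to a gap after word 11.)

1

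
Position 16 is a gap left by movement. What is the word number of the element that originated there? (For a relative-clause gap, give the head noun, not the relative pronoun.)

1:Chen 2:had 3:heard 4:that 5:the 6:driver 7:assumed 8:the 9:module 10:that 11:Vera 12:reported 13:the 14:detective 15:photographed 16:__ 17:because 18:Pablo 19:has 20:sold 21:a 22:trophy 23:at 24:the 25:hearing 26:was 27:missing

The gap at 16 is the object of "photographed", inside a relative clause.
The relative pronoun is "that" (word 10); it is bound by the head noun immediately before it.
Its filler is the head noun "module", at word 9.

9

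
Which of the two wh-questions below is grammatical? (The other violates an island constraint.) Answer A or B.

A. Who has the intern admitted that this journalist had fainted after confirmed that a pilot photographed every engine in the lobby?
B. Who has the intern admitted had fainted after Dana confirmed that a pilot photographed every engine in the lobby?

In A, the wh-phrase is extracted from inside an adjunct island (introduced by "after"), which blocks movement.
In B, the extraction path crosses only that-complement boundaries, which are transparent.
So B is grammatical.

B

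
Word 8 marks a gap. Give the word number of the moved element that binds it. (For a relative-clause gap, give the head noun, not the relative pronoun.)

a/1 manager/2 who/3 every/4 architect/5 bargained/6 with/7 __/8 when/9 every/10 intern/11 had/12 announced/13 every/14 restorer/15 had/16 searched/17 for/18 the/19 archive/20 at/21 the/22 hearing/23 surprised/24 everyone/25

The gap at 8 is the prepositional object of "bargained", inside a relative clause.
The relative pronoun is "who" (word 3); it is bound by the head noun immediately before it.
Its filler is the head noun "manager", at word 2.

2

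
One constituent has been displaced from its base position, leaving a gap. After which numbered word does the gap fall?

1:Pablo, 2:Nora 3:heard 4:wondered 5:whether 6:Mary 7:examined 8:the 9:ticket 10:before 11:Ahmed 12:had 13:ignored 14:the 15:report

3

The displaced element is "Pablo" (word 1).
It is linked across 1 clause boundary (Ø).
It functions as the subject of "wondered", so the gap sits immediately after word 3 ("heard").
Base order: Nora heard that Pablo wondered whether Mary examined the ticket before Ahmed had ignored the report.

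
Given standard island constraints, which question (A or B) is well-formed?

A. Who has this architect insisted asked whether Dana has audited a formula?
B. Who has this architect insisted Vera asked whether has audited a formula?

In B, the wh-phrase is extracted from inside a wh-island (introduced by "whether"), which blocks movement.
In A, the extraction path crosses only that-complement boundaries, which are transparent.
So A is grammatical.

A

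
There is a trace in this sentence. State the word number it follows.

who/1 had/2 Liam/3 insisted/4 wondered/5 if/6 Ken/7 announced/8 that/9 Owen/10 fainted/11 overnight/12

4

The displaced element is "who" (word 1).
It is linked across 1 clause boundary (Ø).
It functions as the subject of "wondered", so the gap sits immediately after word 4 ("insisted").
Base order: Liam had insisted that who wondered if Ken announced that Owen fainted overnight.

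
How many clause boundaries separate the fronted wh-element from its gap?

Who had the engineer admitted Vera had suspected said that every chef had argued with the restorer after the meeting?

"who" is extracted from the subject of "said".
Boundaries crossed, outermost first: [Ø], [Ø] — 2 in total.

2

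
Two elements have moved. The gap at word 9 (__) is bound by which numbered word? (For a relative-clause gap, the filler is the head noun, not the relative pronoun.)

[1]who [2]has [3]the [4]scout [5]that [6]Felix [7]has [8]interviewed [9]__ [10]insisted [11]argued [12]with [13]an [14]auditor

4

The marked gap is inside the relative clause, the direct object of "interviewed".
Its filler is the head noun "scout" (via "that"), at word 4.
(The other dependency links word 1 to a gap after word 10.)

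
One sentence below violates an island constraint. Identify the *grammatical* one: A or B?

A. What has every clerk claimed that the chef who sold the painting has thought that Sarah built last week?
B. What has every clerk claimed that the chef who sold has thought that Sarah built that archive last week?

A

In B, the wh-phrase is extracted from inside a complex-NP island (relative clause) (introduced by "who"), which blocks movement.
In A, the extraction path crosses only that-complement boundaries, which are transparent.
So A is grammatical.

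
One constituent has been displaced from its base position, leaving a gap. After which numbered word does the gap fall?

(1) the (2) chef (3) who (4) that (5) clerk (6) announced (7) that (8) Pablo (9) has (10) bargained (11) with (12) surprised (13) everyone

11

The displaced element is "the chef" (word 2).
It is linked across 1 clause boundary (that).
It functions as the object of the preposition "with" of "bargained", so the gap sits immediately after word 11 ("with").
Base order: That clerk announced that Pablo has bargained with the chef.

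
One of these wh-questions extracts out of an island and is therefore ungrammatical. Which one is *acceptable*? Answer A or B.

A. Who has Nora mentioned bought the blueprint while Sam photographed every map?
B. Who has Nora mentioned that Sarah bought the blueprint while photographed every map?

In B, the wh-phrase is extracted from inside an adjunct island (introduced by "while"), which blocks movement.
In A, the extraction path crosses only that-complement boundaries, which are transparent.
So A is grammatical.

A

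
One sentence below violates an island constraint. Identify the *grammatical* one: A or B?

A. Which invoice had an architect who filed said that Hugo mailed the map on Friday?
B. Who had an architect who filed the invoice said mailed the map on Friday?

In A, the wh-phrase is extracted from inside a complex-NP island (relative clause) (introduced by "who"), which blocks movement.
In B, the extraction path crosses only that-complement boundaries, which are transparent.
So B is grammatical.

B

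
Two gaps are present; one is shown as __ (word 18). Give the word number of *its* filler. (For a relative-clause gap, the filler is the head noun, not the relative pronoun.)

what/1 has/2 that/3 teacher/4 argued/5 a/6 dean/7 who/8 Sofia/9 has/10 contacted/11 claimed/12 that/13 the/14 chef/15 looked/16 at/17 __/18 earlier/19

1

The marked gap is the object of the preposition "at" of "looked".
Its filler is the fronted wh-phrase "what", at word 1.
(The other dependency links word 7 to a gap after word 11.)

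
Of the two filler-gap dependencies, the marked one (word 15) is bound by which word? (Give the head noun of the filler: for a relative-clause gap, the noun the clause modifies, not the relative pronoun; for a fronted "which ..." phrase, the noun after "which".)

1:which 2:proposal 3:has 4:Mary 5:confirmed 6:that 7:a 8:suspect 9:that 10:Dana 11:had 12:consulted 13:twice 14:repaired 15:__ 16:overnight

The marked gap is the direct object of "repaired".
Its filler is the fronted wh-phrase "which proposal", at word 2.
(The other dependency links word 8 to a gap after word 12.)

2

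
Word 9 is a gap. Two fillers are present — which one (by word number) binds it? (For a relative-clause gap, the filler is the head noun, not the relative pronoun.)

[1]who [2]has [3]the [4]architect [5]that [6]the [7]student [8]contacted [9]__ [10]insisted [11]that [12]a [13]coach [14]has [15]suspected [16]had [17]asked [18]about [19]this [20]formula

4

The marked gap is inside the relative clause, the direct object of "contacted".
Its filler is the head noun "architect" (via "that"), at word 4.
(The other dependency links word 1 to a gap after word 15.)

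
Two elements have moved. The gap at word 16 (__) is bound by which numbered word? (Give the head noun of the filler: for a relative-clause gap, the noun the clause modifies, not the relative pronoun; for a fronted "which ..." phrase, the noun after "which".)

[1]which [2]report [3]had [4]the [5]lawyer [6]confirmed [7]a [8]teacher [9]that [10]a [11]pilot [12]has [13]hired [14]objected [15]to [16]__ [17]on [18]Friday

The marked gap is the object of the preposition "to" of "objected".
Its filler is the fronted wh-phrase "which report", at word 2.
(The other dependency links word 8 to a gap after word 13.)

2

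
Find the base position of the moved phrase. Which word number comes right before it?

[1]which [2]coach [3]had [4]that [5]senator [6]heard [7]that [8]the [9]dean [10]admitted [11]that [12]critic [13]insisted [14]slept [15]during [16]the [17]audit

13

The displaced element is "which coach" (word 2).
It is linked across 3 clause boundaries (that → Ø → Ø).
It functions as the subject of "slept", so the gap sits immediately after word 13 ("insisted").
Base order: That senator had heard that the dean admitted that critic insisted that which coach slept during the audit.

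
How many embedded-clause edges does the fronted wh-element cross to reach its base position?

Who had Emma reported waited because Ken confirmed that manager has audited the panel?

"who" is extracted from the subject of "waited".
Boundaries crossed, outermost first: [Ø] — 1 in total.

1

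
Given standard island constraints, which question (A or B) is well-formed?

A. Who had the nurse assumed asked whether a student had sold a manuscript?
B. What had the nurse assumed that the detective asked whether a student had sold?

In B, the wh-phrase is extracted from inside a wh-island (introduced by "whether"), which blocks movement.
In A, the extraction path crosses only that-complement boundaries, which are transparent.
So A is grammatical.

A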